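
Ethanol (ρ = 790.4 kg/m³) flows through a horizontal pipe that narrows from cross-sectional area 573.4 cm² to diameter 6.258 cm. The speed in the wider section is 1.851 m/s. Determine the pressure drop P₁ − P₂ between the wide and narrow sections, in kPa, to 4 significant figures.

ΔP ≈ 469.2 kPa

By continuity, v₂ = v₁·A₁/A₂ = 1.851·(573.4/30.76) = 34.51 m/s.
The pipe is horizontal, so Bernoulli reduces to P₁ + ½ρv₁² = P₂ + ½ρv₂².
P₁ − P₂ = ½·790.4·(34.51² − 1.851²) = ½·790.4·1187 = 469200 Pa.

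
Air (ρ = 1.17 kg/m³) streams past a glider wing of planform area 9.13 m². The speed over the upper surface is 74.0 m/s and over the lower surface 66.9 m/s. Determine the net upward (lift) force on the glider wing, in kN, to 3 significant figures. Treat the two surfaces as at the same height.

The faster flow above has the lower pressure; Bernoulli (same height) gives ΔP = ½ρ(v_up² − v_low²).
ΔP = ½·1.17·(74.0² − 66.9²) = 585 Pa.
Lift = ΔP · A = 585 × 9.13 = 5340 N.

F = 5.34 kN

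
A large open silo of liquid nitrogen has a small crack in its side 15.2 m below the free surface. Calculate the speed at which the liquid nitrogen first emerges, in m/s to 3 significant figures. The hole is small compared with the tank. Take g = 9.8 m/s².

v ≈ 17.3 m/s

Bernoulli from surface to hole (P equal, v_surface ≈ 0): v = √(2gh) = √(2×9.8×15.2) = 17.3 m/s.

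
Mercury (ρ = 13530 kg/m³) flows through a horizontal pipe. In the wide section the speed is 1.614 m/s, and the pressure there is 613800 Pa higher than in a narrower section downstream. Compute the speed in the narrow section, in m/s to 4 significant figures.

With h₁ = h₂, rearranging Bernoulli gives v₂ = √(v₁² + 2ΔP/ρ).
v₂ = √(1.614² + 2·613800/13530) = √(2.605 + 90.73) = 9.661 m/s.

v₂ ≈ 9.661 m/s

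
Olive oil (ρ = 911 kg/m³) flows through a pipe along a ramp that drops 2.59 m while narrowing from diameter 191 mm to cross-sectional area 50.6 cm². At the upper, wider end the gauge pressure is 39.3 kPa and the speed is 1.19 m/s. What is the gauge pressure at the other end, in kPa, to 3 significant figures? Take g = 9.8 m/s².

By continuity, v₂ = v₁·A₁/A₂ = 1.19·(287/50.6) = 6.74 m/s.
Energy conservation along the streamline gives P₂ = P₁ − ½ρ(v₂² − v₁²) − ρg(h₂ − h₁).
P₂ = 39300 + ½·911·(1.19² − 6.74²) − 911·9.8·(−2.59) = 39300 + (-20000) − (-23100) = 42400 Pa.

42.4 kPa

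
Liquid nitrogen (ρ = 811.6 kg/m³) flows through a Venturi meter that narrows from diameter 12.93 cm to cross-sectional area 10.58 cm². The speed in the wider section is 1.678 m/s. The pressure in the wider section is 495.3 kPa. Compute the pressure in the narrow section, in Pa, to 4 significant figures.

By continuity, v₂ = v₁·A₁/A₂ = 1.678·(131.3/10.58) = 20.83 m/s.
Bernoulli (h₁ = h₂): P₁ − P₂ = ½ρ(v₂² − v₁²).
P₂ = P₁ − ½ρ(v₂² − v₁²) = 495300 − ½·811.6·(20.83² − 1.678²) = 495300 − 174900 = 320400 Pa.

P₂ ≈ 320400 Pa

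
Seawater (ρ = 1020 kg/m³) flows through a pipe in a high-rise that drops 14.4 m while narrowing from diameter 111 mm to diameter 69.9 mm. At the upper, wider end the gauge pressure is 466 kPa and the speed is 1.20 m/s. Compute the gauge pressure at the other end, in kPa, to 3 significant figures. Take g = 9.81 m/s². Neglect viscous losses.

Continuity gives A₁v₁ = A₂v₂, so v₂ = (96.8 cm²)/(38.4 cm²) × 1.20 m/s = 3.03 m/s.
Bernoulli: P₁ + ½ρv₁² + ρg h₁ = P₂ + ½ρv₂² + ρg h₂, so P₂ = P₁ + ½ρ(v₁² − v₂²) − ρg(h₂ − h₁).
P₂ = 466000 + ½·1020·(1.20² − 3.03²) − 1020·9.81·(−14.4) = 466000 + (-3940) − (-144000) = 606000 Pa.

P₂ ≈ 606 kPa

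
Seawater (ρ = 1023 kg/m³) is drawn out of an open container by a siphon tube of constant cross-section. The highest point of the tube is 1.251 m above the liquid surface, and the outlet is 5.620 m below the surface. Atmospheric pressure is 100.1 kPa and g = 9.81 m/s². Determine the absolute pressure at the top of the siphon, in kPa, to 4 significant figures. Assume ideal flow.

The outlet speed comes from Torricelli: v = √(2g·5.620) = 10.50 m/s.
With constant cross-section the crest speed equals v; applying Bernoulli from the surface up to the crest, P_top = P_atm − ½ρv² − ρg·h_top.
P_top = 100100 − ½·1023·10.50² − 1023·9.81·1.251 = 31150 Pa.

31.15 kPa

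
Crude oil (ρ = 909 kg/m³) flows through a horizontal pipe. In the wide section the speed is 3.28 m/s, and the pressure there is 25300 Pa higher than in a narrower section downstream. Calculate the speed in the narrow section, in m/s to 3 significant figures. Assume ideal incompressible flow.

Along the level pipe P + ½ρv² is conserved, hence v₂² = v₁² + 2(P₁ − P₂)/ρ.
v₂ = √(3.28² + 2·25300/909) = √(10.8 + 55.7) = 8.15 m/s.

v₂ = 8.15 m/s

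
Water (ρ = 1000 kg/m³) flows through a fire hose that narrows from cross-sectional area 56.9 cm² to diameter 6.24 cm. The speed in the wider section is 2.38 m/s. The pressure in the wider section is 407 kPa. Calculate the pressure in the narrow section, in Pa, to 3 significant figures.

P₂ ≈ 400000 Pa

Mass conservation (A₁v₁ = A₂v₂) gives v₂ = 2.38 × 56.9/30.6 = 4.43 m/s.
Along the horizontal streamline, P + ½ρv² is constant.
P₂ = P₁ − ½ρ(v₂² − v₁²) = 407000 − ½·1000·(4.43² − 2.38²) = 407000 − 6970 = 400000 Pa.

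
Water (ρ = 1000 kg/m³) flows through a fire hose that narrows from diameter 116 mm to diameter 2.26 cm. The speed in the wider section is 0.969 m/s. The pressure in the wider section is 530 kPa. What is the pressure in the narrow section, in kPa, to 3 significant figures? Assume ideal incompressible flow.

205 kPa

Continuity gives A₁v₁ = A₂v₂, so v₂ = (106 cm²)/(4.01 cm²) × 0.969 m/s = 25.5 m/s.
Bernoulli (h₁ = h₂): P₁ − P₂ = ½ρ(v₂² − v₁²).
P₂ = P₁ − ½ρ(v₂² − v₁²) = 530000 − ½·1000·(25.5² − 0.969²) = 530000 − 325000 = 205000 Pa.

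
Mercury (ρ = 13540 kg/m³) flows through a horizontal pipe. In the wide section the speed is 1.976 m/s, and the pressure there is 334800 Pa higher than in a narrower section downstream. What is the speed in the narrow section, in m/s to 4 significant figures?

Along the level pipe P + ½ρv² is conserved, hence v₂² = v₁² + 2(P₁ − P₂)/ρ.
v₂ = √(1.976² + 2·334800/13540) = √(3.905 + 49.45) = 7.305 m/s.

v₂ = 7.305 m/s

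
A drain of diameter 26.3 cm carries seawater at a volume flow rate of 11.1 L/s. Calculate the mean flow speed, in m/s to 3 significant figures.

v ≈ 0.204 m/s

Q = 11.1 L/s = 0.0111 m³/s.
v = Q/A = 0.0111 / 0.0543 = 0.204 m/s.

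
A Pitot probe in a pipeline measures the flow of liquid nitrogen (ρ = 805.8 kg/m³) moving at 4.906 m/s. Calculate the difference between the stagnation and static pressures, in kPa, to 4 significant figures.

ΔP ≈ 9.697 kPa

The dynamic pressure equals the rise in static pressure at the stagnation point: ΔP = ½ρv².
ΔP = ½·805.8·4.906² = 9697 Pa.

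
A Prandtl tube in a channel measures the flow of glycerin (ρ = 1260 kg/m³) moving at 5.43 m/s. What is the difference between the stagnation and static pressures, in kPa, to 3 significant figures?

The dynamic pressure equals the rise in static pressure at the stagnation point: ΔP = ½ρv².
ΔP = ½·1260·5.43² = 18600 Pa.

ΔP = 18.6 kPa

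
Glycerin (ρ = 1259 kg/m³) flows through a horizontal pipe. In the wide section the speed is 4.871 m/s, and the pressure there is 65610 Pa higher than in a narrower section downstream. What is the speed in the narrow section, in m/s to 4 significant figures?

With h₁ = h₂, rearranging Bernoulli gives v₂ = √(v₁² + 2ΔP/ρ).
v₂ = √(4.871² + 2·65610/1259) = √(23.73 + 104.2) = 11.31 m/s.

v₂ = 11.31 m/s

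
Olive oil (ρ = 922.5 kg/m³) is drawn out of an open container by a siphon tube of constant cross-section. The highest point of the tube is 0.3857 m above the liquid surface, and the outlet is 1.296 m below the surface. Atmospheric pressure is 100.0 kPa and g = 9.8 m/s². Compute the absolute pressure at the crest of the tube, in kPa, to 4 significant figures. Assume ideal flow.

P_top = 84.80 kPa

Bernoulli surface→outlet gives ½v² = g·h_out, so v = √(2·9.8·1.296) = 5.040 m/s.
Continuity keeps v the same throughout the tube; from surface to crest, P_atm + 0 = P_top + ½ρv² + ρg·h_top.
P_top = 100000 − ½·922.5·5.040² − 922.5·9.8·0.3857 = 84800 Pa.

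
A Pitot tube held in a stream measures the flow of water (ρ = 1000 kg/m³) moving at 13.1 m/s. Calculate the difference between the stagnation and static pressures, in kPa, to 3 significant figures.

ΔP ≈ 85.8 kPa

The dynamic pressure equals the rise in static pressure at the stagnation point: ΔP = ½ρv².
ΔP = ½·1000·13.1² = 85800 Pa.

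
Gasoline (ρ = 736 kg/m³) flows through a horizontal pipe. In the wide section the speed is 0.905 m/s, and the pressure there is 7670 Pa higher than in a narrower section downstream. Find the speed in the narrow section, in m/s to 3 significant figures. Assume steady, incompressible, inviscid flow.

v₂ ≈ 4.65 m/s

With h₁ = h₂, rearranging Bernoulli gives v₂ = √(v₁² + 2ΔP/ρ).
v₂ = √(0.905² + 2·7670/736) = √(0.819 + 20.8) = 4.65 m/s.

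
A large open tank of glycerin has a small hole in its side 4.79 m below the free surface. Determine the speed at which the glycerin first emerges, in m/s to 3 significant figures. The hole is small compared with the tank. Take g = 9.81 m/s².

With the surface at rest and both surface and jet at atmospheric pressure, Bernoulli gives ρg h = ½ρv², so v = √(2gh) = √(2·9.81·4.79) = 9.69 m/s.

v = 9.69 m/s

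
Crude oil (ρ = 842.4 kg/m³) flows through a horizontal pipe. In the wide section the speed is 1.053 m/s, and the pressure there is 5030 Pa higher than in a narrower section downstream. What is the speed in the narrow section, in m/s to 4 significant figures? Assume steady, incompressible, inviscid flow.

3.613 m/s

Horizontal Bernoulli: P₁ + ½ρv₁² = P₂ + ½ρv₂², so v₂² = v₁² + 2(P₁ − P₂)/ρ.
v₂ = √(1.053² + 2·5030/842.4) = √(1.109 + 11.94) = 3.613 m/s.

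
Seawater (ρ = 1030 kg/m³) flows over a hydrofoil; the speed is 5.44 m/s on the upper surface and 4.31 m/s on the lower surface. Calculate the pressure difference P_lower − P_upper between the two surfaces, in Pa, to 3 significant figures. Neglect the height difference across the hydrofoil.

With negligible Δh, P + ½ρv² is constant, so P_low − P_up = ½ρ(v_up² − v_low²).
ΔP = ½·1030·(5.44² − 4.31²) = 5670 Pa.

5670 Pa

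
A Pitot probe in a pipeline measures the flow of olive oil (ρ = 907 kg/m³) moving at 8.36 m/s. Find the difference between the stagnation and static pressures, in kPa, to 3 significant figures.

ΔP ≈ 31.7 kPa

At the stagnation point the flow is brought to rest, so Bernoulli gives P_stag − P_static = ½ρv².
ΔP = ½·907·8.36² = 31700 Pa.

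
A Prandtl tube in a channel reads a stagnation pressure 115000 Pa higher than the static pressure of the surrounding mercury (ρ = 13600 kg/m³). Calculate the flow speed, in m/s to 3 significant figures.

v ≈ 4.11 m/s

The dynamic pressure equals the rise in static pressure at the stagnation point: ΔP = ½ρv².
v = √(2ΔP/ρ) = √(2·115000/13600) = 4.11 m/s.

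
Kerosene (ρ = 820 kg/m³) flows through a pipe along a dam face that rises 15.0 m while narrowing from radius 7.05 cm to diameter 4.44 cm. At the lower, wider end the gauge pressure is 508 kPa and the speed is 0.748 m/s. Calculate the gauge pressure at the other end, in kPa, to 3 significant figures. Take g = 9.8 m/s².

Mass conservation (A₁v₁ = A₂v₂) gives v₂ = 0.748 × 156/15.5 = 7.54 m/s.
Applying Bernoulli between the two ends and solving for P₂: P₂ = P₁ + ½ρ(v₁² − v₂²) − ρgΔh.
P₂ = 508000 + ½·820·(0.748² − 7.54²) − 820·9.8·(+15.0) = 508000 + (-23100) − (121000) = 364000 Pa.

P₂ ≈ 364 kPa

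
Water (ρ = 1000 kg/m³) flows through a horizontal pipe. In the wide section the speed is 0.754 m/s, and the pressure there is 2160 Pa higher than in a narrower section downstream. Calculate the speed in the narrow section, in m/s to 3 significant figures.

2.21 m/s

Horizontal Bernoulli: P₁ + ½ρv₁² = P₂ + ½ρv₂², so v₂² = v₁² + 2(P₁ − P₂)/ρ.
v₂ = √(0.754² + 2·2160/1000) = √(0.569 + 4.32) = 2.21 m/s.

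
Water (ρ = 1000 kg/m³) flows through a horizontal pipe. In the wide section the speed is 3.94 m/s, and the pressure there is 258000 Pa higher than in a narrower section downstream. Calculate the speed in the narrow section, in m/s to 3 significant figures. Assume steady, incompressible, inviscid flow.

v₂ ≈ 23.1 m/s

Along the level pipe P + ½ρv² is conserved, hence v₂² = v₁² + 2(P₁ − P₂)/ρ.
v₂ = √(3.94² + 2·258000/1000) = √(15.5 + 516) = 23.1 m/s.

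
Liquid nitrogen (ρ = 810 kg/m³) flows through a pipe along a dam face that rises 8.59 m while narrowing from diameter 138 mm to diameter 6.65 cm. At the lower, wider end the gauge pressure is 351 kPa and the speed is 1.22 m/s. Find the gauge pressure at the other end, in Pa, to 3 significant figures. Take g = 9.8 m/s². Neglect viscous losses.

Mass conservation (A₁v₁ = A₂v₂) gives v₂ = 1.22 × 150/34.7 = 5.25 m/s.
Applying Bernoulli between the two ends and solving for P₂: P₂ = P₁ + ½ρ(v₁² − v₂²) − ρgΔh.
P₂ = 351000 + ½·810·(1.22² − 5.25²) − 810·9.8·(+8.59) = 351000 + (-10600) − (68200) = 272000 Pa.

P₂ = 272000 Pa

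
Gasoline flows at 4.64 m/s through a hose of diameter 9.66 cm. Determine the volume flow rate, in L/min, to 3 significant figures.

Q ≈ 2040 L/min

Q = A·v = 0.00733 m² × 4.64 m/s = 0.0340 m³/s.
Converting: 0.0340 m³/s × 60000 = 2040 L/min.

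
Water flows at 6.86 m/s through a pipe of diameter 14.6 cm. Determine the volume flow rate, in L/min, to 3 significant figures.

Q = 6890 L/min

Q = A·v = 0.0167 m² × 6.86 m/s = 0.115 m³/s.
Converting: 0.115 m³/s × 60000 = 6890 L/min.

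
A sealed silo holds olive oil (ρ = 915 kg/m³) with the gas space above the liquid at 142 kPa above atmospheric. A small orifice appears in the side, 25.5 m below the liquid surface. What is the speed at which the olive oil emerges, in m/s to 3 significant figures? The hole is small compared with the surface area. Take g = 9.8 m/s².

v = 28.5 m/s

Take point 1 at the surface (v₁ ≈ 0) and point 2 at the hole (at atmospheric pressure). Bernoulli: P₁ + ρg h = P_atm + ½ρv₂².
With P₁ − P_atm = 142000 Pa, v₂ = √(2gh + 2ΔP/ρ) = √(2·9.8·25.5 + 2·142000/915) = 28.5 m/s.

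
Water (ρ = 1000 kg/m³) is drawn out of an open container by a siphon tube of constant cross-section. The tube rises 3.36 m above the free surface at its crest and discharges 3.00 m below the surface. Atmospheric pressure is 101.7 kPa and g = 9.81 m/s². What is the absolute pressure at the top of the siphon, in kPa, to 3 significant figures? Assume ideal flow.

P_top ≈ 39.3 kPa

Bernoulli surface→outlet gives ½v² = g·h_out, so v = √(2·9.81·3.00) = 7.67 m/s.
Continuity keeps v the same throughout the tube; from surface to crest, P_atm + 0 = P_top + ½ρv² + ρg·h_top.
P_top = 101700 − ½·1000·7.67² − 1000·9.81·3.36 = 39300 Pa.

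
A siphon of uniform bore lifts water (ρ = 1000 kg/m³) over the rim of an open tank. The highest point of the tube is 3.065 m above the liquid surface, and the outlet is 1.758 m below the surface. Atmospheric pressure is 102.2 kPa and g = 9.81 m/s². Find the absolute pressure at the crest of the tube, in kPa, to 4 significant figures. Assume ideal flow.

From the surface to the outlet (both open to atmosphere, surface at rest): v = √(2g·h_out) = √(2·9.81·1.758) = 5.873 m/s.
Continuity keeps v the same throughout the tube; from surface to crest, P_atm + 0 = P_top + ½ρv² + ρg·h_top.
P_top = 102200 − ½·1000·5.873² − 1000·9.81·3.065 = 54890 Pa.

P_top ≈ 54.89 kPa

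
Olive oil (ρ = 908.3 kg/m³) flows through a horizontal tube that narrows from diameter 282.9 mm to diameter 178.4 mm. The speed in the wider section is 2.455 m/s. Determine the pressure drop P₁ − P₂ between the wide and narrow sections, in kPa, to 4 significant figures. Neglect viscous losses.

ΔP ≈ 14.57 kPa

The volume flow rate is constant, so v₂ = (A₁/A₂)v₁ = (628.6/250.0)·2.455 = 6.173 m/s.
Bernoulli (h₁ = h₂): P₁ − P₂ = ½ρ(v₂² − v₁²).
P₁ − P₂ = ½·908.3·(6.173² − 2.455²) = ½·908.3·32.08 = 14570 Pa.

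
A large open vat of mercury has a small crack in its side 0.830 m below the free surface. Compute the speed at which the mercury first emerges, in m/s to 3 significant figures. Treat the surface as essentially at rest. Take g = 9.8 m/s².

With the surface at rest and both surface and jet at atmospheric pressure, Bernoulli gives ρg h = ½ρv², so v = √(2gh) = √(2·9.8·0.830) = 4.03 m/s.

v ≈ 4.03 m/s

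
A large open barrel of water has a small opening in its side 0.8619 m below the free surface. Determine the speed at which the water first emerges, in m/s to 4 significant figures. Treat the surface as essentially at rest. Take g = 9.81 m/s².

The surface is effectively still and both ends are open, so ½v² = gh and v = √(2·9.81·0.8619) = 4.112 m/s.

v ≈ 4.112 m/s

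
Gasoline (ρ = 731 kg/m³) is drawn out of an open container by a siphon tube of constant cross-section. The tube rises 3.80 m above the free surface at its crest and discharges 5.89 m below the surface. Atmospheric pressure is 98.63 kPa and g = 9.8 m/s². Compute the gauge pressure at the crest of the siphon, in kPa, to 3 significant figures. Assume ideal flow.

From the surface to the outlet (both open to atmosphere, surface at rest): v = √(2g·h_out) = √(2·9.8·5.89) = 10.7 m/s.
The bore is uniform, so the speed at the crest is the same v. Bernoulli surface→crest: P_atm = P_top + ½ρv² + ρg·h_top.
P_top = 98630 − ½·731·10.7² − 731·9.8·3.80 = 29200 Pa. So P_gauge = P_top − P_atm = -69400 Pa.

P_gauge ≈ -69.4 kPa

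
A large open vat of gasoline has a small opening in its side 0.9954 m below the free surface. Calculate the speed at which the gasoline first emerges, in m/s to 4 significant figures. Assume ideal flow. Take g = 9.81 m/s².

Torricelli's result v = √(2gh) gives v = √(2·9.81·0.9954) = 4.419 m/s.

v ≈ 4.419 m/s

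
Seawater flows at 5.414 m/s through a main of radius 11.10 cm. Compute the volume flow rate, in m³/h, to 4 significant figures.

Q = A·v = 0.03871 m² × 5.414 m/s = 0.2096 m³/s.
Converting: 0.2096 m³/s × 3600 = 754.4 m³/h.

Q ≈ 754.4 m³/h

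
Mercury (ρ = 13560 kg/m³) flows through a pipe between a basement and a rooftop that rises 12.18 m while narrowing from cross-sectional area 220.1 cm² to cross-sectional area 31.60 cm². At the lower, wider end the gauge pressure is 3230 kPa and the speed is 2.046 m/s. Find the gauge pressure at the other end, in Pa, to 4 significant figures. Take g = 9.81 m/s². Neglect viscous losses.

P₂ ≈ 261200 Pa

By continuity, v₂ = v₁·A₁/A₂ = 2.046·(220.1/31.60) = 14.25 m/s.
Applying Bernoulli between the two ends and solving for P₂: P₂ = P₁ + ½ρ(v₁² − v₂²) − ρgΔh.
P₂ = 3230000 + ½·13560·(2.046² − 14.25²) − 13560·9.81·(+12.18) = 3230000 + (-1349000) − (1620000) = 261200 Pa.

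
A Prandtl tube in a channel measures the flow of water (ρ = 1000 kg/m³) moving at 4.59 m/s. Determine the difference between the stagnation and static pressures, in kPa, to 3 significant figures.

ΔP ≈ 10.5 kPa

At the stagnation point the flow is brought to rest, so Bernoulli gives P_stag − P_static = ½ρv².
ΔP = ½·1000·4.59² = 10500 Pa.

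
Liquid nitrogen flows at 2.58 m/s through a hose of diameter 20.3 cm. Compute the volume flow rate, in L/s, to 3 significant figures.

83.5 L/s

Q = A·v = 0.0324 m² × 2.58 m/s = 0.0835 m³/s.
Converting: 0.0835 m³/s × 1000 = 83.5 L/s.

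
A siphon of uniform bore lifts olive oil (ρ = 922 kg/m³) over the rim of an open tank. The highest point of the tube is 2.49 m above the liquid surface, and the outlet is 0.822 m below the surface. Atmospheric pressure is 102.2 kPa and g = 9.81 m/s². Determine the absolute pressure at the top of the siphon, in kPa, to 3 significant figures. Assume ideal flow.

P_top ≈ 72.2 kPa

Bernoulli surface→outlet gives ½v² = g·h_out, so v = √(2·9.81·0.822) = 4.02 m/s.
With constant cross-section the crest speed equals v; applying Bernoulli from the surface up to the crest, P_top = P_atm − ½ρv² − ρg·h_top.
P_top = 102200 − ½·922·4.02² − 922·9.81·2.49 = 72200 Pa.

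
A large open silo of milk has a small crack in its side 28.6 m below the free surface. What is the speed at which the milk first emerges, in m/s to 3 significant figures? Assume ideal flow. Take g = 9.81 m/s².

v ≈ 23.7 m/s

Torricelli's result v = √(2gh) gives v = √(2·9.81·28.6) = 23.7 m/s.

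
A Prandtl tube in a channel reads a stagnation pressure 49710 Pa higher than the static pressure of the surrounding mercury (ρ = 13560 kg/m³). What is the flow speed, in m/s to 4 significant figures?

v = 2.708 m/s

The dynamic pressure equals the rise in static pressure at the stagnation point: ΔP = ½ρv².
v = √(2ΔP/ρ) = √(2·49710/13560) = 2.708 m/s.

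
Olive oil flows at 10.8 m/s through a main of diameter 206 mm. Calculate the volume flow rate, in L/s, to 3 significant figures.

Q = 360 L/s

Q = A·v = 0.0333 m² × 10.8 m/s = 0.360 m³/s.
Converting: 0.360 m³/s × 1000 = 360 L/s.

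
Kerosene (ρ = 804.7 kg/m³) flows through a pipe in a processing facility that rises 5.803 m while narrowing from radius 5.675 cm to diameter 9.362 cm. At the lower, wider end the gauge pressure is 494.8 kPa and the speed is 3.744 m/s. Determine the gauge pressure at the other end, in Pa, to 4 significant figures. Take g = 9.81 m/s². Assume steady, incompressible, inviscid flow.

Continuity gives A₁v₁ = A₂v₂, so v₂ = (101.2 cm²)/(68.84 cm²) × 3.744 m/s = 5.503 m/s.
Applying Bernoulli between the two ends and solving for P₂: P₂ = P₁ + ½ρ(v₁² − v₂²) − ρgΔh.
P₂ = 494800 + ½·804.7·(3.744² − 5.503²) − 804.7·9.81·(+5.803) = 494800 + (-6544) − (45810) = 442400 Pa.

442400 Pa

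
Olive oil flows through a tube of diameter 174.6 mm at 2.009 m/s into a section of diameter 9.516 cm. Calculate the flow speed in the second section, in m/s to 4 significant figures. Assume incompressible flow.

By continuity, v₂ = v₁·A₁/A₂ = 2.009·(239.4/71.12) = 6.763 m/s.

v₂ ≈ 6.763 m/s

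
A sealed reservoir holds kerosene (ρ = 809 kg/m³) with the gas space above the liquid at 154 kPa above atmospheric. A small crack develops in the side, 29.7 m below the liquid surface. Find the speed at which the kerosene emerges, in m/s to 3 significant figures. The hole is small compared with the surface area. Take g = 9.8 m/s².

Take point 1 at the surface (v₁ ≈ 0) and point 2 at the hole (at atmospheric pressure). Bernoulli: P₁ + ρg h = P_atm + ½ρv₂².
With P₁ − P_atm = 154000 Pa, v₂ = √(2gh + 2ΔP/ρ) = √(2·9.8·29.7 + 2·154000/809) = 31.0 m/s.

31.0 m/s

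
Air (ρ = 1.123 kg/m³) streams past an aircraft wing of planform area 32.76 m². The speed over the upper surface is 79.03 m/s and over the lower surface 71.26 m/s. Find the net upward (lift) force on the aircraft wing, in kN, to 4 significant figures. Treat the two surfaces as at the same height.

21.48 kN

The faster flow above has the lower pressure; Bernoulli (same height) gives ΔP = ½ρ(v_up² − v_low²).
ΔP = ½·1.123·(79.03² − 71.26²) = 655.7 Pa.
Lift = ΔP · A = 655.7 × 32.76 = 21480 N.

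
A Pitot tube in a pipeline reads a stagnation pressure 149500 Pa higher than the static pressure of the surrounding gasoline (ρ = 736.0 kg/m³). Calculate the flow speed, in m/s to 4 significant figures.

v ≈ 20.16 m/s

The dynamic pressure equals the rise in static pressure at the stagnation point: ΔP = ½ρv².
v = √(2ΔP/ρ) = √(2·149500/736.0) = 20.16 m/s.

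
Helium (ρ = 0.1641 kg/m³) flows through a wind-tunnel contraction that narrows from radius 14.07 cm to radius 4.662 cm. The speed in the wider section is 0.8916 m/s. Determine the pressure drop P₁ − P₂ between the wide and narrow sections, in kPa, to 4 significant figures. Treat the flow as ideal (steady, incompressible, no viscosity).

ΔP ≈ 0.005346 kPa

Mass conservation (A₁v₁ = A₂v₂) gives v₂ = 0.8916 × 621.9/68.28 = 8.121 m/s.
Bernoulli (h₁ = h₂): P₁ − P₂ = ½ρ(v₂² − v₁²).
P₁ − P₂ = ½·0.1641·(8.121² − 0.8916²) = ½·0.1641·65.16 = 5.346 Pa.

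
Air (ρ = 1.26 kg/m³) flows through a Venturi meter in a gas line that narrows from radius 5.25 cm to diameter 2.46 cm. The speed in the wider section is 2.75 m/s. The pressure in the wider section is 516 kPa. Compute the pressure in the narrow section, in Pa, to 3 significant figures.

P₂ = 514000 Pa

Continuity gives A₁v₁ = A₂v₂, so v₂ = (86.6 cm²)/(4.75 cm²) × 2.75 m/s = 50.1 m/s.
With no height change, Bernoulli's equation is P₁ + ½ρv₁² = P₂ + ½ρv₂².
P₂ = P₁ − ½ρ(v₂² − v₁²) = 516000 − ½·1.26·(50.1² − 2.75²) = 516000 − 1580 = 514000 Pa.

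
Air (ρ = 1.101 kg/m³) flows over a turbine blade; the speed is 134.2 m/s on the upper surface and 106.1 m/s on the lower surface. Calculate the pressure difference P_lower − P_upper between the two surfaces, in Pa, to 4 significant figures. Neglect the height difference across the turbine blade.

ΔP ≈ 3717 Pa

With negligible Δh, P + ½ρv² is constant, so P_low − P_up = ½ρ(v_up² − v_low²).
ΔP = ½·1.101·(134.2² − 106.1²) = 3717 Pa.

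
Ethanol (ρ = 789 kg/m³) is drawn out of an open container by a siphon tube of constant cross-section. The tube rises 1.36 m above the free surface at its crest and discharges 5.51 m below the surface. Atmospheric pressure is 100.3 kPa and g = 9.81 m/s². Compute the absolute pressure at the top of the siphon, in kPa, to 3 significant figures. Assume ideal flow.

P_top ≈ 47.1 kPa

The outlet speed comes from Torricelli: v = √(2g·5.51) = 10.4 m/s.
The bore is uniform, so the speed at the crest is the same v. Bernoulli surface→crest: P_atm = P_top + ½ρv² + ρg·h_top.
P_top = 100300 − ½·789·10.4² − 789·9.81·1.36 = 47100 Pa.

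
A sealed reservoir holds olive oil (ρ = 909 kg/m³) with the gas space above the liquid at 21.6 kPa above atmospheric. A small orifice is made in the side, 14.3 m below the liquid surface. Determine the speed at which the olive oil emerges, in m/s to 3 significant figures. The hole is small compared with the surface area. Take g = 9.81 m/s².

v ≈ 18.1 m/s

Take point 1 at the surface (v₁ ≈ 0) and point 2 at the hole (at atmospheric pressure). Bernoulli: P₁ + ρg h = P_atm + ½ρv₂².
With P₁ − P_atm = 21600 Pa, v₂ = √(2gh + 2ΔP/ρ) = √(2·9.81·14.3 + 2·21600/909) = 18.1 m/s.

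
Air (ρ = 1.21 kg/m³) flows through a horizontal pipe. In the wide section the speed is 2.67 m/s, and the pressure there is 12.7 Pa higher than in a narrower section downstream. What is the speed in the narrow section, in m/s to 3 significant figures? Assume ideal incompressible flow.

v₂ ≈ 5.30 m/s

With h₁ = h₂, rearranging Bernoulli gives v₂ = √(v₁² + 2ΔP/ρ).
v₂ = √(2.67² + 2·12.7/1.21) = √(7.13 + 21.0) = 5.30 m/s.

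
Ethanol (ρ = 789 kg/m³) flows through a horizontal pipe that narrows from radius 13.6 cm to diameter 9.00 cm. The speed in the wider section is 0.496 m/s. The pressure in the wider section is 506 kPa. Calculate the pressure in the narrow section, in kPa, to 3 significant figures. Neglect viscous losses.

The volume flow rate is constant, so v₂ = (A₁/A₂)v₁ = (581/63.6)·0.496 = 4.53 m/s.
Along the horizontal streamline, P + ½ρv² is constant.
P₂ = P₁ − ½ρ(v₂² − v₁²) = 506000 − ½·789·(4.53² − 0.496²) = 506000 − 8000 = 498000 Pa.

P₂ ≈ 498 kPa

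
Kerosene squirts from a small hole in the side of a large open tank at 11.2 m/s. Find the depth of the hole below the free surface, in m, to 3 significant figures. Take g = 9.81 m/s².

h ≈ 6.39 m

Torricelli: v = √(2gh), so h = v²/(2g).
h = 11.2²/(2·9.81) = 125/19.62 = 6.39 m.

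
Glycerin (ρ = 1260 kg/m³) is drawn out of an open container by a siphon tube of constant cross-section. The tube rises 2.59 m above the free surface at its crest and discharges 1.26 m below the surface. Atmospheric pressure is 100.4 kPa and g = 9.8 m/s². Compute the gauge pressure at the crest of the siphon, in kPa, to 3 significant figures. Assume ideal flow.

P_gauge ≈ -47.5 kPa

The outlet speed comes from Torricelli: v = √(2g·1.26) = 4.97 m/s.
Continuity keeps v the same throughout the tube; from surface to crest, P_atm + 0 = P_top + ½ρv² + ρg·h_top.
P_top = 100400 − ½·1260·4.97² − 1260·9.8·2.59 = 52900 Pa. So P_gauge = P_top − P_atm = -47500 Pa.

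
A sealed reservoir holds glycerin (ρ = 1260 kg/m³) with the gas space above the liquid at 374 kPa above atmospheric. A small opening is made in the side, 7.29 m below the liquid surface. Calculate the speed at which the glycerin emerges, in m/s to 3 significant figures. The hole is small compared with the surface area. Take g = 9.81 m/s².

Take point 1 at the surface (v₁ ≈ 0) and point 2 at the hole (at atmospheric pressure). Bernoulli: P₁ + ρg h = P_atm + ½ρv₂².
With P₁ − P_atm = 374000 Pa, v₂ = √(2gh + 2ΔP/ρ) = √(2·9.81·7.29 + 2·374000/1260) = 27.1 m/s.

v ≈ 27.1 m/s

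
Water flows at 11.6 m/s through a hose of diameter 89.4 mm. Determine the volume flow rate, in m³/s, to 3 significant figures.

Q = A·v = 0.00628 m² × 11.6 m/s = 0.0728 m³/s.

0.0728 m³/s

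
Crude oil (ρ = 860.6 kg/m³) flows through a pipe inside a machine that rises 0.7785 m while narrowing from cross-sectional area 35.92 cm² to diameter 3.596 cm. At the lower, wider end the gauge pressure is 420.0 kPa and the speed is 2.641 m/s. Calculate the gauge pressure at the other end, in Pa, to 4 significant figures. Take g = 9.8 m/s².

By continuity, v₂ = v₁·A₁/A₂ = 2.641·(35.92/10.16) = 9.341 m/s.
Applying Bernoulli between the two ends and solving for P₂: P₂ = P₁ + ½ρ(v₁² − v₂²) − ρgΔh.
P₂ = 420000 + ½·860.6·(2.641² − 9.341²) − 860.6·9.8·(+0.7785) = 420000 + (-34540) − (6566) = 378900 Pa.

P₂ = 378900 Pa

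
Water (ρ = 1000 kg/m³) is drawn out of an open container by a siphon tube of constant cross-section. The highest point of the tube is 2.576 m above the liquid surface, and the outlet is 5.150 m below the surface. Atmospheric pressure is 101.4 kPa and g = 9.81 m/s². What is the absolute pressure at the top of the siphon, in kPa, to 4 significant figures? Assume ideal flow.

P_top ≈ 25.61 kPa

The outlet speed comes from Torricelli: v = √(2g·5.150) = 10.05 m/s.
With constant cross-section the crest speed equals v; applying Bernoulli from the surface up to the crest, P_top = P_atm − ½ρv² − ρg·h_top.
P_top = 101400 − ½·1000·10.05² − 1000·9.81·2.576 = 25610 Pa.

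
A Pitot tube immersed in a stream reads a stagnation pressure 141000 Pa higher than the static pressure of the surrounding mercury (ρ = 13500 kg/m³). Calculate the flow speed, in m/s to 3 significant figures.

The dynamic pressure equals the rise in static pressure at the stagnation point: ΔP = ½ρv².
v = √(2ΔP/ρ) = √(2·141000/13500) = 4.57 m/s.

v ≈ 4.57 m/s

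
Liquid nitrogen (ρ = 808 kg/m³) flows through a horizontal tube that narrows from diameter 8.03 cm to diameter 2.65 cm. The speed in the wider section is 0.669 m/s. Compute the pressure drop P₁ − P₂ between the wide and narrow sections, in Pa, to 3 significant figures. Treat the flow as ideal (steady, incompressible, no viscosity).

Mass conservation (A₁v₁ = A₂v₂) gives v₂ = 0.669 × 50.6/5.52 = 6.14 m/s.
The pipe is horizontal, so Bernoulli reduces to P₁ + ½ρv₁² = P₂ + ½ρv₂².
P₁ − P₂ = ½·808·(6.14² − 0.669²) = ½·808·37.3 = 15100 Pa.

ΔP ≈ 15100 Pa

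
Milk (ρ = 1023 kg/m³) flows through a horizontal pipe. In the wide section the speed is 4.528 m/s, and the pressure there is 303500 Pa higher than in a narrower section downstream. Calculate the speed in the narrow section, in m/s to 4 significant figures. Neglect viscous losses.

Along the level pipe P + ½ρv² is conserved, hence v₂² = v₁² + 2(P₁ − P₂)/ρ.
v₂ = √(4.528² + 2·303500/1023) = √(20.50 + 593.4) = 24.78 m/s.

v₂ = 24.78 m/s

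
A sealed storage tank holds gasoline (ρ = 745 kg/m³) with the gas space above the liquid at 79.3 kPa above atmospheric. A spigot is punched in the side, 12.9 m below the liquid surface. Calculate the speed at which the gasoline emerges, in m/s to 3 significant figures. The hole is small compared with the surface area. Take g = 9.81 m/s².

v ≈ 21.6 m/s

Take point 1 at the surface (v₁ ≈ 0) and point 2 at the hole (at atmospheric pressure). Bernoulli: P₁ + ρg h = P_atm + ½ρv₂².
With P₁ − P_atm = 79300 Pa, v₂ = √(2gh + 2ΔP/ρ) = √(2·9.81·12.9 + 2·79300/745) = 21.6 m/s.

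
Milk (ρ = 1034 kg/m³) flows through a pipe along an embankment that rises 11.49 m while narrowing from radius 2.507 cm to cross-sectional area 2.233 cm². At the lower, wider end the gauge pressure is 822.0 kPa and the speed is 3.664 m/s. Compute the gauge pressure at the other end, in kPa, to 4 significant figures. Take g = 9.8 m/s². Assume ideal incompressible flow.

The volume flow rate is constant, so v₂ = (A₁/A₂)v₁ = (19.75/2.233)·3.664 = 32.40 m/s.
Energy conservation along the streamline gives P₂ = P₁ − ½ρ(v₂² − v₁²) − ρg(h₂ − h₁).
P₂ = 822000 + ½·1034·(3.664² − 32.40²) − 1034·9.8·(+11.49) = 822000 + (-535700) − (116400) = 169800 Pa.

169.8 kPa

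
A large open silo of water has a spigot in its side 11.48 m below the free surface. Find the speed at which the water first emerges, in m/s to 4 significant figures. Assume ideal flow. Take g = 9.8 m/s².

v = 15.00 m/s

The surface is effectively still and both ends are open, so ½v² = gh and v = √(2·9.8·11.48) = 15.00 m/s.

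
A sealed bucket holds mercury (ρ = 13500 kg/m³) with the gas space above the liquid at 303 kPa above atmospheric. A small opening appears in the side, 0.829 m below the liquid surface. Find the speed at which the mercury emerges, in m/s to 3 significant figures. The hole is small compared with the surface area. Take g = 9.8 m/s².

Take point 1 at the surface (v₁ ≈ 0) and point 2 at the hole (at atmospheric pressure). Bernoulli: P₁ + ρg h = P_atm + ½ρv₂².
With P₁ − P_atm = 303000 Pa, v₂ = √(2gh + 2ΔP/ρ) = √(2·9.8·0.829 + 2·303000/13500) = 7.82 m/s.

7.82 m/s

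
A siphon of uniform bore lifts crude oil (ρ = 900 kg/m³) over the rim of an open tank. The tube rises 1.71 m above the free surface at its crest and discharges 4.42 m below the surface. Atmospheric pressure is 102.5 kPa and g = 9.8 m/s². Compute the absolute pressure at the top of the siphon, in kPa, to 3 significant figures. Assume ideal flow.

From the surface to the outlet (both open to atmosphere, surface at rest): v = √(2g·h_out) = √(2·9.8·4.42) = 9.31 m/s.
The bore is uniform, so the speed at the crest is the same v. Bernoulli surface→crest: P_atm = P_top + ½ρv² + ρg·h_top.
P_top = 102500 − ½·900·9.31² − 900·9.8·1.71 = 48400 Pa.

P_top ≈ 48.4 kPa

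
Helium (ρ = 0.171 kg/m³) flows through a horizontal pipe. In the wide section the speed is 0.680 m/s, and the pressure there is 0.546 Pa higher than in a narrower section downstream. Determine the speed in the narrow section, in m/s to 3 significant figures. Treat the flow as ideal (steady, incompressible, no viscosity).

v₂ = 2.62 m/s

Along the level pipe P + ½ρv² is conserved, hence v₂² = v₁² + 2(P₁ − P₂)/ρ.
v₂ = √(0.680² + 2·0.546/0.171) = √(0.462 + 6.39) = 2.62 m/s.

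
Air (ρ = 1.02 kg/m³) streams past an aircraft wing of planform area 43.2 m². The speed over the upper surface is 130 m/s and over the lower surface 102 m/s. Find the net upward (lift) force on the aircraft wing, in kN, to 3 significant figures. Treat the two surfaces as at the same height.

From P + ½ρv² = const at equal height, P_low − P_up = ½ρ(v_up² − v_low²).
ΔP = ½·1.02·(130² − 102²) = 3310 Pa.
Lift = ΔP · A = 3310 × 43.2 = 143000 N.

F ≈ 143 kN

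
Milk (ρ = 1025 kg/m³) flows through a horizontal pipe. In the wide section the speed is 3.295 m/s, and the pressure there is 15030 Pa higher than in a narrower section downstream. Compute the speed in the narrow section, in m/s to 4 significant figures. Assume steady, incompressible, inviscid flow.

v₂ ≈ 6.339 m/s

With h₁ = h₂, rearranging Bernoulli gives v₂ = √(v₁² + 2ΔP/ρ).
v₂ = √(3.295² + 2·15030/1025) = √(10.86 + 29.33) = 6.339 m/s.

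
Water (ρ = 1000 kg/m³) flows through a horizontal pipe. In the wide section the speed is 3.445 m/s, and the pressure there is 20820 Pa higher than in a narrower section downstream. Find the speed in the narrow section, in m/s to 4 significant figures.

v₂ = 7.315 m/s

Along the level pipe P + ½ρv² is conserved, hence v₂² = v₁² + 2(P₁ − P₂)/ρ.
v₂ = √(3.445² + 2·20820/1000) = √(11.87 + 41.64) = 7.315 m/s.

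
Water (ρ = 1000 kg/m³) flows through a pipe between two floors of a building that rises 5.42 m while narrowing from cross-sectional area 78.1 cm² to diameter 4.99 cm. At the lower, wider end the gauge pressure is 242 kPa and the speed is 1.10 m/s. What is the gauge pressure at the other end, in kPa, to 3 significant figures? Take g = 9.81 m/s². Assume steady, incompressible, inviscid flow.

P₂ ≈ 180 kPa

Mass conservation (A₁v₁ = A₂v₂) gives v₂ = 1.10 × 78.1/19.6 = 4.39 m/s.
Applying Bernoulli between the two ends and solving for P₂: P₂ = P₁ + ½ρ(v₁² − v₂²) − ρgΔh.
P₂ = 242000 + ½·1000·(1.10² − 4.39²) − 1000·9.81·(+5.42) = 242000 + (-9040) − (53200) = 180000 Pa.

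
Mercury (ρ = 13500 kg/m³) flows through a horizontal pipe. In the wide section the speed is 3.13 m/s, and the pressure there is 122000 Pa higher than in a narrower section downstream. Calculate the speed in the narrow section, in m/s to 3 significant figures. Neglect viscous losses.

5.28 m/s

Horizontal Bernoulli: P₁ + ½ρv₁² = P₂ + ½ρv₂², so v₂² = v₁² + 2(P₁ − P₂)/ρ.
v₂ = √(3.13² + 2·122000/13500) = √(9.80 + 18.1) = 5.28 m/s.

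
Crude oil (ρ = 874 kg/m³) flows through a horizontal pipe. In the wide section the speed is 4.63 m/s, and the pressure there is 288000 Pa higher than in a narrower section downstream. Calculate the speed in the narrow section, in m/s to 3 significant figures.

With h₁ = h₂, rearranging Bernoulli gives v₂ = √(v₁² + 2ΔP/ρ).
v₂ = √(4.63² + 2·288000/874) = √(21.4 + 659) = 26.1 m/s.

v₂ = 26.1 m/s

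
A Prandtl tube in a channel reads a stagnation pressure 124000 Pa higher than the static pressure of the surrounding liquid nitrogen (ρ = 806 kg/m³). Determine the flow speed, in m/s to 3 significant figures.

17.5 m/s

The dynamic pressure equals the rise in static pressure at the stagnation point: ΔP = ½ρv².
v = √(2ΔP/ρ) = √(2·124000/806) = 17.5 m/s.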